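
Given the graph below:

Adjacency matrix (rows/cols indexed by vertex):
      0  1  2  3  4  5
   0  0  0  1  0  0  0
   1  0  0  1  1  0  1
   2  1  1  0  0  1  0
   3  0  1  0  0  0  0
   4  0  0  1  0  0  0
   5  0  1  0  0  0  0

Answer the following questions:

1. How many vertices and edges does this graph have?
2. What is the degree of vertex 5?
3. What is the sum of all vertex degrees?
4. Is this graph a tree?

Count: 6 vertices, 5 edges.
Vertex 5 has neighbors [1], degree = 1.
Handshaking lemma: 2 * 5 = 10.
A graph is a tree iff it is connected and has exactly n-1 edges. This graph is connected (all 6 vertices in one component) and has 6-1 = 5 edges. It is a tree.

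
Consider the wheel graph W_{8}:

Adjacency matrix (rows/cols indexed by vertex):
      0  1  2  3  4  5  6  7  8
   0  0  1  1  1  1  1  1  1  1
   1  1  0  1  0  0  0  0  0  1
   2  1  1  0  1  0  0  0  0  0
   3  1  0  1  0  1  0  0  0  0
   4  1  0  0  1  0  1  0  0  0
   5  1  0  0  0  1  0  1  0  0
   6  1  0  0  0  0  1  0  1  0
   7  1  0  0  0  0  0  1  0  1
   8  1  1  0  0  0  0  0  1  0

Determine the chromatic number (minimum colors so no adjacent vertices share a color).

W_{8} = C_{8} plus a hub adjacent to every cycle vertex.
The outer cycle needs 2 colors (even cycle); the hub is adjacent to all of them so needs a fresh color.
Chromatic number = 2 + 1 = 3.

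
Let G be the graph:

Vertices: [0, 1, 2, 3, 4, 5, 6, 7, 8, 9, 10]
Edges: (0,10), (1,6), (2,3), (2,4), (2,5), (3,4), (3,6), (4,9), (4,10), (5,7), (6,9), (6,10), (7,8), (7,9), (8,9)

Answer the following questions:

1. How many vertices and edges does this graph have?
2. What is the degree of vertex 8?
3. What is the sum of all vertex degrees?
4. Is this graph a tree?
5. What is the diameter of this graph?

Count: 11 vertices, 15 edges.
Vertex 8 has neighbors [7, 9], degree = 2.
Handshaking lemma: 2 * 15 = 30.
A tree on 11 vertices has 10 edges. This graph has 15 edges (5 extra). Not a tree.
Diameter (longest shortest path) = 4.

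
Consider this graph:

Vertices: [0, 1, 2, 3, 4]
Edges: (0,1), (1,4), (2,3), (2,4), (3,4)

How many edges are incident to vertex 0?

Vertex 0 has neighbors [1], so deg(0) = 1.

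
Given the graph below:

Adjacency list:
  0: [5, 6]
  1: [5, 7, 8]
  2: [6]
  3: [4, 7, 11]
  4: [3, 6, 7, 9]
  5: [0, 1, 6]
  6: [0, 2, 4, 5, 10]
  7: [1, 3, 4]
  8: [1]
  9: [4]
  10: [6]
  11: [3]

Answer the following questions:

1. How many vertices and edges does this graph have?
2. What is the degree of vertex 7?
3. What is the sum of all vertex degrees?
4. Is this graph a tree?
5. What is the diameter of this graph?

Count: 12 vertices, 14 edges.
Vertex 7 has neighbors [1, 3, 4], degree = 3.
Handshaking lemma: 2 * 14 = 28.
A tree on 12 vertices has 11 edges. This graph has 14 edges (3 extra). Not a tree.
Diameter (longest shortest path) = 4.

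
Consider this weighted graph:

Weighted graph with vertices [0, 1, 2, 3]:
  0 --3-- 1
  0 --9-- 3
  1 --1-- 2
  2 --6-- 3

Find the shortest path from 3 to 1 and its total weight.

Using Dijkstra's algorithm from vertex 3:
Shortest path: 3 -> 2 -> 1
Total weight: 6 + 1 = 7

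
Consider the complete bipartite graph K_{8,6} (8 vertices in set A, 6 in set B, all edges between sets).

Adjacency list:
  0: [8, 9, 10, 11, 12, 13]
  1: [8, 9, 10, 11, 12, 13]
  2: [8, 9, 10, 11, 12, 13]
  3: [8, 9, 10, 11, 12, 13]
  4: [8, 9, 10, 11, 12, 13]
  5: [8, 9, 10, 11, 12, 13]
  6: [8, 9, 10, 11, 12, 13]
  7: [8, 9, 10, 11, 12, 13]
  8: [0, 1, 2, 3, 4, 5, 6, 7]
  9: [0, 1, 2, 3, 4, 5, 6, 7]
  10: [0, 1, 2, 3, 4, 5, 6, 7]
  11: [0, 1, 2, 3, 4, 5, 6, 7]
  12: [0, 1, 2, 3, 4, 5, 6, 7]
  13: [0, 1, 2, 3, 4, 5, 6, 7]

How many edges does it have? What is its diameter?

K_{8,6} has 8 * 6 = 48 edges.
Any vertex reaches any opposite-side vertex in 1 step; same-side vertices reach in 2 steps via any opposite-side vertex.
Diameter = 2.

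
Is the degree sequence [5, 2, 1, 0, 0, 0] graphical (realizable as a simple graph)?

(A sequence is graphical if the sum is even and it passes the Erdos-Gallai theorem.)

Sum of degrees = 8. Sum is even but fails Erdos-Gallai. The sequence is NOT graphical.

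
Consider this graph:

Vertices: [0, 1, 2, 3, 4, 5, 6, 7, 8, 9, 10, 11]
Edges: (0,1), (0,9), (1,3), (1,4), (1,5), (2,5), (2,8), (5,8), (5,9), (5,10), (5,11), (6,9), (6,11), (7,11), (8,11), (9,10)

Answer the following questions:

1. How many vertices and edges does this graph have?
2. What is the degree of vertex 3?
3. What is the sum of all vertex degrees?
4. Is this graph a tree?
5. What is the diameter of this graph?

Count: 12 vertices, 16 edges.
Vertex 3 has neighbors [1], degree = 1.
Handshaking lemma: 2 * 16 = 32.
A tree on 12 vertices has 11 edges. This graph has 16 edges (5 extra). Not a tree.
Diameter (longest shortest path) = 4.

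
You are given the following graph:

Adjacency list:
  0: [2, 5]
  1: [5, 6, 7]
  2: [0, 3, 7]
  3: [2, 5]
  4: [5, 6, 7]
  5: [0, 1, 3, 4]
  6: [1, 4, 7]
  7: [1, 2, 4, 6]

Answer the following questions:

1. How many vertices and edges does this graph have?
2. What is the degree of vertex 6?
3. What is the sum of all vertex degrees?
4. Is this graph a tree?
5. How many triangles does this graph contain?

Count: 8 vertices, 12 edges.
Vertex 6 has neighbors [1, 4, 7], degree = 3.
Handshaking lemma: 2 * 12 = 24.
A tree on 8 vertices has 7 edges. This graph has 12 edges (5 extra). Not a tree.
Number of triangles = 2.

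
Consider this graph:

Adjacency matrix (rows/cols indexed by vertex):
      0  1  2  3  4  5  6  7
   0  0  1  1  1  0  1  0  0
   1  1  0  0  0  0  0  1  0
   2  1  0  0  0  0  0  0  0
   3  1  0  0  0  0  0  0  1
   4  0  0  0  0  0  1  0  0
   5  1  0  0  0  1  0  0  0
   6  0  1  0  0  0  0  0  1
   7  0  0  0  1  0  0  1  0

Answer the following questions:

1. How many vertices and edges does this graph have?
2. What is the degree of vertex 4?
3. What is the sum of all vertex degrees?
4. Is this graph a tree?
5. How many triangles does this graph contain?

Count: 8 vertices, 8 edges.
Vertex 4 has neighbors [5], degree = 1.
Handshaking lemma: 2 * 8 = 16.
A tree on 8 vertices has 7 edges. This graph has 8 edges (1 extra). Not a tree.
Number of triangles = 0.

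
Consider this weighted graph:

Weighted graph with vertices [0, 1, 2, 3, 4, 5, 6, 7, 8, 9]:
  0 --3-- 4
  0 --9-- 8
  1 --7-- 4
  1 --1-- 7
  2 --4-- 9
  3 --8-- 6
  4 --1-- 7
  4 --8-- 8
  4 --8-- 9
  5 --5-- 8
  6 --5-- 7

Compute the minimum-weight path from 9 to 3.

Using Dijkstra's algorithm from vertex 9:
Shortest path: 9 -> 4 -> 7 -> 6 -> 3
Total weight: 8 + 1 + 5 + 8 = 22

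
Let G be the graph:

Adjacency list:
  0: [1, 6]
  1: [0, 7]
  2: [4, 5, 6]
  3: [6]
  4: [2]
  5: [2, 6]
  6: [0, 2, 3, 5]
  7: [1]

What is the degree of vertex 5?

Vertex 5 has neighbors [2, 6], so deg(5) = 2.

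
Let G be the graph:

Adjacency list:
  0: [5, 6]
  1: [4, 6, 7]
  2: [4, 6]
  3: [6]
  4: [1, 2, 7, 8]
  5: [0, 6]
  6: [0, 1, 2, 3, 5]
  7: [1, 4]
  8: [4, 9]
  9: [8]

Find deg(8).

Vertex 8 has neighbors [4, 9], so deg(8) = 2.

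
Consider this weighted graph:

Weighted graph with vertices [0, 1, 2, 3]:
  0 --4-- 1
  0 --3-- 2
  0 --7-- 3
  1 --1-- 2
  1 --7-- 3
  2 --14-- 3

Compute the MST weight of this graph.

Applying Kruskal's algorithm (sort edges by weight, add if no cycle):
  Add (1,2) w=1
  Add (0,2) w=3
  Skip (0,1) w=4 (creates cycle)
  Add (0,3) w=7
  Skip (1,3) w=7 (creates cycle)
  Skip (2,3) w=14 (creates cycle)
MST weight = 11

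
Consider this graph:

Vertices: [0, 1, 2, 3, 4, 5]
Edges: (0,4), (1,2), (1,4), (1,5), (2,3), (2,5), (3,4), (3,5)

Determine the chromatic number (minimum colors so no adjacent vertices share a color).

The graph has a maximum clique of size 3 (lower bound on chromatic number).
A valid 3-coloring: {0: 0, 1: 0, 2: 1, 3: 0, 4: 1, 5: 2}.
Chromatic number = 3.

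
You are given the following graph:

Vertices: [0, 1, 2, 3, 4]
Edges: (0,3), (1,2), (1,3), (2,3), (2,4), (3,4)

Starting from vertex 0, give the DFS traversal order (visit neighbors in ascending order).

DFS from vertex 0 (neighbors processed in ascending order):
Visit order: 0, 3, 1, 2, 4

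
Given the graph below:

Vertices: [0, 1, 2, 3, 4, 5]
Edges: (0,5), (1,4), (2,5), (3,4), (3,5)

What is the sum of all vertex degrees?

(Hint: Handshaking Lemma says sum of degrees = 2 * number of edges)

Count edges: 5 edges.
By Handshaking Lemma: sum of degrees = 2 * 5 = 10.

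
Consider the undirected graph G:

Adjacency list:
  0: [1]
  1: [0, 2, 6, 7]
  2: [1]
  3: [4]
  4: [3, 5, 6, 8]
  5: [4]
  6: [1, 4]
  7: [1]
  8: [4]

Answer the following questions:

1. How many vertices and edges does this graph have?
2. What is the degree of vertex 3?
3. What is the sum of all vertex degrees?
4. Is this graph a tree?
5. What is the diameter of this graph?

Count: 9 vertices, 8 edges.
Vertex 3 has neighbors [4], degree = 1.
Handshaking lemma: 2 * 8 = 16.
A graph is a tree iff it is connected and has exactly n-1 edges. This graph is connected (all 9 vertices in one component) and has 9-1 = 8 edges. It is a tree.
Diameter (longest shortest path) = 4.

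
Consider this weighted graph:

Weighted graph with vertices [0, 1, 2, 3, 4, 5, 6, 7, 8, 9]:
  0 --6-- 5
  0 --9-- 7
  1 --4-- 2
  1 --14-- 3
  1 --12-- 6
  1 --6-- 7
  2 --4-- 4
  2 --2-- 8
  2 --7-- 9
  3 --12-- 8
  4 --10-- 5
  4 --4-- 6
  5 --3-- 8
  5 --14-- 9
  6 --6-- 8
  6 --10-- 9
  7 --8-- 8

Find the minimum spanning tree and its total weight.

Applying Kruskal's algorithm (sort edges by weight, add if no cycle):
  Add (2,8) w=2
  Add (5,8) w=3
  Add (1,2) w=4
  Add (2,4) w=4
  Add (4,6) w=4
  Add (0,5) w=6
  Add (1,7) w=6
  Skip (6,8) w=6 (creates cycle)
  Add (2,9) w=7
  Skip (7,8) w=8 (creates cycle)
  Skip (0,7) w=9 (creates cycle)
  Skip (4,5) w=10 (creates cycle)
  Skip (6,9) w=10 (creates cycle)
  Skip (1,6) w=12 (creates cycle)
  Add (3,8) w=12
  Skip (1,3) w=14 (creates cycle)
  Skip (5,9) w=14 (creates cycle)
MST weight = 48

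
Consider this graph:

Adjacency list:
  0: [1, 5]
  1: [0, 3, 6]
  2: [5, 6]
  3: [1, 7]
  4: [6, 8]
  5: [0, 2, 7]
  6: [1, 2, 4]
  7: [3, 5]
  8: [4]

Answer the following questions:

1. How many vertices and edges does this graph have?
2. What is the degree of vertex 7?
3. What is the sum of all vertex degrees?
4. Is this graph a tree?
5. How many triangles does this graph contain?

Count: 9 vertices, 10 edges.
Vertex 7 has neighbors [3, 5], degree = 2.
Handshaking lemma: 2 * 10 = 20.
A tree on 9 vertices has 8 edges. This graph has 10 edges (2 extra). Not a tree.
Number of triangles = 0.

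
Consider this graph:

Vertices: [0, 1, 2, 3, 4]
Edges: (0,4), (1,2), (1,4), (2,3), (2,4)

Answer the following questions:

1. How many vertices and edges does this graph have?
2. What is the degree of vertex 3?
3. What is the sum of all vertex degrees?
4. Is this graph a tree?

Count: 5 vertices, 5 edges.
Vertex 3 has neighbors [2], degree = 1.
Handshaking lemma: 2 * 5 = 10.
A tree on 5 vertices has 4 edges. This graph has 5 edges (1 extra). Not a tree.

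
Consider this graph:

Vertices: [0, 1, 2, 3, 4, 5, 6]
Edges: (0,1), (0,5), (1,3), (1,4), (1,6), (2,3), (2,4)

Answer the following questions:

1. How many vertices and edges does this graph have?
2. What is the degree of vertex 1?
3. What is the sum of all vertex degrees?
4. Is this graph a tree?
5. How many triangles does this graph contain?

Count: 7 vertices, 7 edges.
Vertex 1 has neighbors [0, 3, 4, 6], degree = 4.
Handshaking lemma: 2 * 7 = 14.
A tree on 7 vertices has 6 edges. This graph has 7 edges (1 extra). Not a tree.
Number of triangles = 0.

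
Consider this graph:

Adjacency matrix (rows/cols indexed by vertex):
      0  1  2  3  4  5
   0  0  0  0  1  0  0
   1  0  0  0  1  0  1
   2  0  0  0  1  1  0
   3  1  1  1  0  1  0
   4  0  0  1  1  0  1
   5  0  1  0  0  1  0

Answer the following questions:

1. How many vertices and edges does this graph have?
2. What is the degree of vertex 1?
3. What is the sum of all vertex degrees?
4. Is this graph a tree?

Count: 6 vertices, 7 edges.
Vertex 1 has neighbors [3, 5], degree = 2.
Handshaking lemma: 2 * 7 = 14.
A tree on 6 vertices has 5 edges. This graph has 7 edges (2 extra). Not a tree.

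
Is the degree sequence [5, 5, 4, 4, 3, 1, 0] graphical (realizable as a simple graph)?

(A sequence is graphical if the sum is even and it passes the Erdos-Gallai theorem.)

Sum of degrees = 22. Sum is even but fails Erdos-Gallai. The sequence is NOT graphical.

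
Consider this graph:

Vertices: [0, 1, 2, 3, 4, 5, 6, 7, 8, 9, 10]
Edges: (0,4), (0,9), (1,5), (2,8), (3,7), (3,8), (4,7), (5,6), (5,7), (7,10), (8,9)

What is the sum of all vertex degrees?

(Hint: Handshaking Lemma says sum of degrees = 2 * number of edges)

Count edges: 11 edges.
By Handshaking Lemma: sum of degrees = 2 * 11 = 22.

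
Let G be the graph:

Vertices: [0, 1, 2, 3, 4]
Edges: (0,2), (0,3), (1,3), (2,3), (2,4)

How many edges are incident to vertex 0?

Vertex 0 has neighbors [2, 3], so deg(0) = 2.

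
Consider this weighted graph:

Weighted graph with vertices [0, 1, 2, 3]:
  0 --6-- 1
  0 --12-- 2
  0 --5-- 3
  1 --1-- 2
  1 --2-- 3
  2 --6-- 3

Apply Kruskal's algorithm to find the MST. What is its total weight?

Applying Kruskal's algorithm (sort edges by weight, add if no cycle):
  Add (1,2) w=1
  Add (1,3) w=2
  Add (0,3) w=5
  Skip (0,1) w=6 (creates cycle)
  Skip (2,3) w=6 (creates cycle)
  Skip (0,2) w=12 (creates cycle)
MST weight = 8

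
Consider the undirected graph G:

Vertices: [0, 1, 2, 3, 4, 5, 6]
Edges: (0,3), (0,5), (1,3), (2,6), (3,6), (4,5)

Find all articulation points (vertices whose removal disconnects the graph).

An articulation point is a vertex whose removal disconnects the graph.
Articulation points: [0, 3, 5, 6]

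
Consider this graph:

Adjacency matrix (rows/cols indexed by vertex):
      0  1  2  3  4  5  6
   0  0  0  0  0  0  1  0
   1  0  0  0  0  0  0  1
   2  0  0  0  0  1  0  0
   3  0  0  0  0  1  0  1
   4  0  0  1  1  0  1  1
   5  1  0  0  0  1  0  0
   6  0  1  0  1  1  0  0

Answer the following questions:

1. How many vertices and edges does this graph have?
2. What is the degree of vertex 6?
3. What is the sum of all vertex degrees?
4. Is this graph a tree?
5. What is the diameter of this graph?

Count: 7 vertices, 7 edges.
Vertex 6 has neighbors [1, 3, 4], degree = 3.
Handshaking lemma: 2 * 7 = 14.
A tree on 7 vertices has 6 edges. This graph has 7 edges (1 extra). Not a tree.
Diameter (longest shortest path) = 4.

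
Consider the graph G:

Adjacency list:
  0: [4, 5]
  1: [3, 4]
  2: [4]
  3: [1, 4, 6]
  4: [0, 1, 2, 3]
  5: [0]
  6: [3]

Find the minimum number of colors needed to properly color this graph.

The graph has a maximum clique of size 3 (lower bound on chromatic number).
A valid 3-coloring: {0: 1, 1: 2, 2: 1, 3: 1, 4: 0, 5: 0, 6: 0}.
Chromatic number = 3.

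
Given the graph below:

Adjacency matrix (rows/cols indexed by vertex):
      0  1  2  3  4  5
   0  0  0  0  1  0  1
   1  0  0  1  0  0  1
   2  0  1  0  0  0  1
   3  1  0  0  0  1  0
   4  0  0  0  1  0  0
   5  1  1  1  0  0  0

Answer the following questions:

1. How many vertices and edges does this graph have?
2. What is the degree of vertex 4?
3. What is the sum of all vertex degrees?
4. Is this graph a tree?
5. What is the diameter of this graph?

Count: 6 vertices, 6 edges.
Vertex 4 has neighbors [3], degree = 1.
Handshaking lemma: 2 * 6 = 12.
A tree on 6 vertices has 5 edges. This graph has 6 edges (1 extra). Not a tree.
Diameter (longest shortest path) = 4.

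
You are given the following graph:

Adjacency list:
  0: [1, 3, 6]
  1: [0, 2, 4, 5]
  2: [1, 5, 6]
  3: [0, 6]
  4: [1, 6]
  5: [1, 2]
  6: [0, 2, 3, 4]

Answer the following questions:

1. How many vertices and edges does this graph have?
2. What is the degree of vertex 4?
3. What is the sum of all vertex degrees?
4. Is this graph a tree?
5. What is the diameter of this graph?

Count: 7 vertices, 10 edges.
Vertex 4 has neighbors [1, 6], degree = 2.
Handshaking lemma: 2 * 10 = 20.
A tree on 7 vertices has 6 edges. This graph has 10 edges (4 extra). Not a tree.
Diameter (longest shortest path) = 3.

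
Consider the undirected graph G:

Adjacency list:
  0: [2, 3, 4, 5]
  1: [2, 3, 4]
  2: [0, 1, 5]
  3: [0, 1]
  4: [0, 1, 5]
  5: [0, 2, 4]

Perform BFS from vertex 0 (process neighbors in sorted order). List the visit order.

BFS from vertex 0 (neighbors processed in ascending order):
Visit order: 0, 2, 3, 4, 5, 1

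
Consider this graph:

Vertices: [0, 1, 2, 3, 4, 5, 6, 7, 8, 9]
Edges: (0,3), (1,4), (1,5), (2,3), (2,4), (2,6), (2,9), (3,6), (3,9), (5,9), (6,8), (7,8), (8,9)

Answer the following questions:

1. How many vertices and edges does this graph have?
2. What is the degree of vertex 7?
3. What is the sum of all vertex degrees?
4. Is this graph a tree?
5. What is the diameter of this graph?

Count: 10 vertices, 13 edges.
Vertex 7 has neighbors [8], degree = 1.
Handshaking lemma: 2 * 13 = 26.
A tree on 10 vertices has 9 edges. This graph has 13 edges (4 extra). Not a tree.
Diameter (longest shortest path) = 4.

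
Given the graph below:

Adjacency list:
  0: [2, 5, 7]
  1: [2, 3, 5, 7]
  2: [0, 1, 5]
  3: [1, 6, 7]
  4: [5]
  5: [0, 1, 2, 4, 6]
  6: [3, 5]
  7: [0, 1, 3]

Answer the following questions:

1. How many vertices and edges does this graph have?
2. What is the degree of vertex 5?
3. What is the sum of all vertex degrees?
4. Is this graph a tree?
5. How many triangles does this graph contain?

Count: 8 vertices, 12 edges.
Vertex 5 has neighbors [0, 1, 2, 4, 6], degree = 5.
Handshaking lemma: 2 * 12 = 24.
A tree on 8 vertices has 7 edges. This graph has 12 edges (5 extra). Not a tree.
Number of triangles = 3.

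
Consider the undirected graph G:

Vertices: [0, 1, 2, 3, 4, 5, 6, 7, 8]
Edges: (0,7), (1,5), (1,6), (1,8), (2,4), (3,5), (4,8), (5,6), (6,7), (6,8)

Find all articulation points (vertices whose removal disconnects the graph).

An articulation point is a vertex whose removal disconnects the graph.
Articulation points: [4, 5, 6, 7, 8]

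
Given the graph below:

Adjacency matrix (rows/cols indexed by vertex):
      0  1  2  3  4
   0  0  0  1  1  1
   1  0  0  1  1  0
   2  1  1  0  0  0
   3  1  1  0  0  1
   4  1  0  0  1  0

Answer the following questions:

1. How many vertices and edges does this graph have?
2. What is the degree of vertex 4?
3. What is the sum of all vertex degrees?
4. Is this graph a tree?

Count: 5 vertices, 6 edges.
Vertex 4 has neighbors [0, 3], degree = 2.
Handshaking lemma: 2 * 6 = 12.
A tree on 5 vertices has 4 edges. This graph has 6 edges (2 extra). Not a tree.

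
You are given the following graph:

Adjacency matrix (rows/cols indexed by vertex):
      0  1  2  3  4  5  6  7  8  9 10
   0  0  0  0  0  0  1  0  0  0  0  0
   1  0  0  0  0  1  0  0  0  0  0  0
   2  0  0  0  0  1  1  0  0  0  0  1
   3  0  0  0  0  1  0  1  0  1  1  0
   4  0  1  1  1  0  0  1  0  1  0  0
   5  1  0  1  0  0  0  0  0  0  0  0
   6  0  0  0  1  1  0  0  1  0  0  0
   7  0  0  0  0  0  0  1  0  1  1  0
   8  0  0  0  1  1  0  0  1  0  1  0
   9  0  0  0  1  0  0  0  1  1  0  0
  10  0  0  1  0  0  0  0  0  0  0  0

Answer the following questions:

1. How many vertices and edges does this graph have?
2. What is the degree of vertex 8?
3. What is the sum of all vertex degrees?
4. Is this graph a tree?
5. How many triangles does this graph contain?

Count: 11 vertices, 15 edges.
Vertex 8 has neighbors [3, 4, 7, 9], degree = 4.
Handshaking lemma: 2 * 15 = 30.
A tree on 11 vertices has 10 edges. This graph has 15 edges (5 extra). Not a tree.
Number of triangles = 4.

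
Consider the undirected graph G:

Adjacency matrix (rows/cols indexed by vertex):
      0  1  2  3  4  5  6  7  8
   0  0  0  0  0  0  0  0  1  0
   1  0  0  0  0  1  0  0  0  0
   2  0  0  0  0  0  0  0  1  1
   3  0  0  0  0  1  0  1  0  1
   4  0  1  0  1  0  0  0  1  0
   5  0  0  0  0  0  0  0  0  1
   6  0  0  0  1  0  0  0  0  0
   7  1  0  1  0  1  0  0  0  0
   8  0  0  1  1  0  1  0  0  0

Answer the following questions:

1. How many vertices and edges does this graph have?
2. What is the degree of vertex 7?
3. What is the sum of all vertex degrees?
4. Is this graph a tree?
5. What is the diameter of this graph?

Count: 9 vertices, 9 edges.
Vertex 7 has neighbors [0, 2, 4], degree = 3.
Handshaking lemma: 2 * 9 = 18.
A tree on 9 vertices has 8 edges. This graph has 9 edges (1 extra). Not a tree.
Diameter (longest shortest path) = 4.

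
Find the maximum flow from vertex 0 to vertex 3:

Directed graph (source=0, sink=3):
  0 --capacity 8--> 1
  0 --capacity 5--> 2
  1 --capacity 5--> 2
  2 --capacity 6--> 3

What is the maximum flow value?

Computing max flow:
  Flow on (0->1): 5/8
  Flow on (0->2): 1/5
  Flow on (1->2): 5/5
  Flow on (2->3): 6/6
Maximum flow = 6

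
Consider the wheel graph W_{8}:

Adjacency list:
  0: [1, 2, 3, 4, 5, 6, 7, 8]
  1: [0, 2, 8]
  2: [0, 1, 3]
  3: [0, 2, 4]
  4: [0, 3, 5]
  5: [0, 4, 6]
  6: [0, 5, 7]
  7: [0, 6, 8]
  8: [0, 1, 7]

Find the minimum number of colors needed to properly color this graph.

W_{8} = C_{8} plus a hub adjacent to every cycle vertex.
The outer cycle needs 2 colors (even cycle); the hub is adjacent to all of them so needs a fresh color.
Chromatic number = 2 + 1 = 3.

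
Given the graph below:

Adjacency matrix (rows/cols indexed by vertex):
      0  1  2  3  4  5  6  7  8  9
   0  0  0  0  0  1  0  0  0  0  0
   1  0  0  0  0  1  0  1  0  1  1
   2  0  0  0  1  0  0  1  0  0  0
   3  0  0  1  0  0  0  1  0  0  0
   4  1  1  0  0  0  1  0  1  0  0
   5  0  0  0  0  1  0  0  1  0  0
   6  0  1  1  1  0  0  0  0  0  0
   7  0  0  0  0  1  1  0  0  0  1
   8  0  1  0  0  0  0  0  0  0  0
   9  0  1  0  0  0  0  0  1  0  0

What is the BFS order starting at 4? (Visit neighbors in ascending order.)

BFS from vertex 4 (neighbors processed in ascending order):
Visit order: 4, 0, 1, 5, 7, 6, 8, 9, 2, 3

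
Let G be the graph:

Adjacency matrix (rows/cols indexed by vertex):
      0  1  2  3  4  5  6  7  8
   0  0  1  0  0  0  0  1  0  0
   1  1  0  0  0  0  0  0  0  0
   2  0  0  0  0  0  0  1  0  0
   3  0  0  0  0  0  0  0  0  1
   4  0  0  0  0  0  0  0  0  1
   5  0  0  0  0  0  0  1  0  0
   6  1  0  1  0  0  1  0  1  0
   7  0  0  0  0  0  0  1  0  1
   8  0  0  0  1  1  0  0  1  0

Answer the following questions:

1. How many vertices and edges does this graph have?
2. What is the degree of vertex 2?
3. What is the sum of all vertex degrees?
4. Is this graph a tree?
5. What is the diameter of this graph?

Count: 9 vertices, 8 edges.
Vertex 2 has neighbors [6], degree = 1.
Handshaking lemma: 2 * 8 = 16.
A graph is a tree iff it is connected and has exactly n-1 edges. This graph is connected (all 9 vertices in one component) and has 9-1 = 8 edges. It is a tree.
Diameter (longest shortest path) = 5.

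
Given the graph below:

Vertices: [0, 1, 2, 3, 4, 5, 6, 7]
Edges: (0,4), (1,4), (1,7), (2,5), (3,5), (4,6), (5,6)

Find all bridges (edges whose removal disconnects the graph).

A bridge is an edge whose removal increases the number of connected components.
Bridges found: (0,4), (1,4), (1,7), (2,5), (3,5), (4,6), (5,6)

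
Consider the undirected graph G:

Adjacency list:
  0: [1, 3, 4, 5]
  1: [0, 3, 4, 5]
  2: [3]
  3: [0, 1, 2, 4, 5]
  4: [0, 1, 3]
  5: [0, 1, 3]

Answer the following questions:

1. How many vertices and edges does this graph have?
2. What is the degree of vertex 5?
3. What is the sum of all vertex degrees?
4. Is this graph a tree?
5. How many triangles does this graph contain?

Count: 6 vertices, 10 edges.
Vertex 5 has neighbors [0, 1, 3], degree = 3.
Handshaking lemma: 2 * 10 = 20.
A tree on 6 vertices has 5 edges. This graph has 10 edges (5 extra). Not a tree.
Number of triangles = 7.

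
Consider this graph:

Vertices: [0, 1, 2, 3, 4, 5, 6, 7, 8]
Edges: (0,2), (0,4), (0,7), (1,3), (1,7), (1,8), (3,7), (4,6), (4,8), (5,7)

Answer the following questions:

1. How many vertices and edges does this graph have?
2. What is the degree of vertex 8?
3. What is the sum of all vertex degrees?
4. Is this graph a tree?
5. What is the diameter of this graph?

Count: 9 vertices, 10 edges.
Vertex 8 has neighbors [1, 4], degree = 2.
Handshaking lemma: 2 * 10 = 20.
A tree on 9 vertices has 8 edges. This graph has 10 edges (2 extra). Not a tree.
Diameter (longest shortest path) = 4.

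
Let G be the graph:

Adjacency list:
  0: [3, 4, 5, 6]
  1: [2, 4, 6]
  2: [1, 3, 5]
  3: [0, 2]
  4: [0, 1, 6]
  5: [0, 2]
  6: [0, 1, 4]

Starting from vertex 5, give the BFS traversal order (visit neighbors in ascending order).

BFS from vertex 5 (neighbors processed in ascending order):
Visit order: 5, 0, 2, 3, 4, 6, 1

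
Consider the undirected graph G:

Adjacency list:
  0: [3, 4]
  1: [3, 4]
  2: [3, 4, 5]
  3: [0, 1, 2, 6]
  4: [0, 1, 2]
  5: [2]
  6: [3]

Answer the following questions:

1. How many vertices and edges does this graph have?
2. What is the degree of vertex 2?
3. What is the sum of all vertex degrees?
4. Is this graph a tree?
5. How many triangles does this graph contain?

Count: 7 vertices, 8 edges.
Vertex 2 has neighbors [3, 4, 5], degree = 3.
Handshaking lemma: 2 * 8 = 16.
A tree on 7 vertices has 6 edges. This graph has 8 edges (2 extra). Not a tree.
Number of triangles = 0.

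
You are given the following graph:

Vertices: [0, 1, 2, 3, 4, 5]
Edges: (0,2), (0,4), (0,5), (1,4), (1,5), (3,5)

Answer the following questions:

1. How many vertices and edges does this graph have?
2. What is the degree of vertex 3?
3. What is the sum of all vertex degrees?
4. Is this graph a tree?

Count: 6 vertices, 6 edges.
Vertex 3 has neighbors [5], degree = 1.
Handshaking lemma: 2 * 6 = 12.
A tree on 6 vertices has 5 edges. This graph has 6 edges (1 extra). Not a tree.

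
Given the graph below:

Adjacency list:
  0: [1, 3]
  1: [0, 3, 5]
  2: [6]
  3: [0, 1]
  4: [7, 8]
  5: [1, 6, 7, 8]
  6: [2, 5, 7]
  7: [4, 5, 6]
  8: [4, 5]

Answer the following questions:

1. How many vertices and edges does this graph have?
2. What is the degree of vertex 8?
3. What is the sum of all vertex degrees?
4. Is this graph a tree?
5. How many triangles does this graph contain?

Count: 9 vertices, 11 edges.
Vertex 8 has neighbors [4, 5], degree = 2.
Handshaking lemma: 2 * 11 = 22.
A tree on 9 vertices has 8 edges. This graph has 11 edges (3 extra). Not a tree.
Number of triangles = 2.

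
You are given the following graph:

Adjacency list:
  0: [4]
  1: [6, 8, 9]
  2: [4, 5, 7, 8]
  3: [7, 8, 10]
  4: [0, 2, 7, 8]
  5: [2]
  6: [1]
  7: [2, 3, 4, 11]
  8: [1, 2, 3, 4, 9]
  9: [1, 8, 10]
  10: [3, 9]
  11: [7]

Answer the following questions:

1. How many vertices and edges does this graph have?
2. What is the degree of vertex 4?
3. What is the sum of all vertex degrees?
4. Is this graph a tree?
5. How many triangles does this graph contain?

Count: 12 vertices, 16 edges.
Vertex 4 has neighbors [0, 2, 7, 8], degree = 4.
Handshaking lemma: 2 * 16 = 32.
A tree on 12 vertices has 11 edges. This graph has 16 edges (5 extra). Not a tree.
Number of triangles = 3.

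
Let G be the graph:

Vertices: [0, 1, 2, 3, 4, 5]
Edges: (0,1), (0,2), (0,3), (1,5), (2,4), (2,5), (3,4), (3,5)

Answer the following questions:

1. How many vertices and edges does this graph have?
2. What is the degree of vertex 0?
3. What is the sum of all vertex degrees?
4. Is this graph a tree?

Count: 6 vertices, 8 edges.
Vertex 0 has neighbors [1, 2, 3], degree = 3.
Handshaking lemma: 2 * 8 = 16.
A tree on 6 vertices has 5 edges. This graph has 8 edges (3 extra). Not a tree.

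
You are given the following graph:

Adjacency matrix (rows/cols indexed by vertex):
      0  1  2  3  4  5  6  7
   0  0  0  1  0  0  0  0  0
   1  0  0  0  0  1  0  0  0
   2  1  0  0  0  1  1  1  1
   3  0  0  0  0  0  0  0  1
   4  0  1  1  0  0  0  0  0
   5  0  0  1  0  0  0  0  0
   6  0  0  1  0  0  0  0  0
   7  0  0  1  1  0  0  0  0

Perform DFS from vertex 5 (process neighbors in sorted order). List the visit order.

DFS from vertex 5 (neighbors processed in ascending order):
Visit order: 5, 2, 0, 4, 1, 6, 7, 3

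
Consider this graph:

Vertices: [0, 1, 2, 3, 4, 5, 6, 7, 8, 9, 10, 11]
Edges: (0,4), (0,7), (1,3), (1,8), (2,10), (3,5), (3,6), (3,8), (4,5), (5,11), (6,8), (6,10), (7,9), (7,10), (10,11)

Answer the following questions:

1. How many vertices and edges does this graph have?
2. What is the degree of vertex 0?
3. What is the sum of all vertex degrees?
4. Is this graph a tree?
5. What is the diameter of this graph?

Count: 12 vertices, 15 edges.
Vertex 0 has neighbors [4, 7], degree = 2.
Handshaking lemma: 2 * 15 = 30.
A tree on 12 vertices has 11 edges. This graph has 15 edges (4 extra). Not a tree.
Diameter (longest shortest path) = 5.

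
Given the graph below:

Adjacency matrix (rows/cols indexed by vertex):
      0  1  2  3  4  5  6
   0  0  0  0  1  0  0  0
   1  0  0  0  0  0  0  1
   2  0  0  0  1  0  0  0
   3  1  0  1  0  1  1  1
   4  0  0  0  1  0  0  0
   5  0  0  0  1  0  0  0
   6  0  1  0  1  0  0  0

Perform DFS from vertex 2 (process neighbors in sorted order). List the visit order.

DFS from vertex 2 (neighbors processed in ascending order):
Visit order: 2, 3, 0, 4, 5, 6, 1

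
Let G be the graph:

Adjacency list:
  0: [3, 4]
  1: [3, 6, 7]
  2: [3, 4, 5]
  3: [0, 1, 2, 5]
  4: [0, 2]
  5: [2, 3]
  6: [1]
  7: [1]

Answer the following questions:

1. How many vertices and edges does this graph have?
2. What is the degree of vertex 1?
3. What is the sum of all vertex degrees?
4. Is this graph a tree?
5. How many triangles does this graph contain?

Count: 8 vertices, 9 edges.
Vertex 1 has neighbors [3, 6, 7], degree = 3.
Handshaking lemma: 2 * 9 = 18.
A tree on 8 vertices has 7 edges. This graph has 9 edges (2 extra). Not a tree.
Number of triangles = 1.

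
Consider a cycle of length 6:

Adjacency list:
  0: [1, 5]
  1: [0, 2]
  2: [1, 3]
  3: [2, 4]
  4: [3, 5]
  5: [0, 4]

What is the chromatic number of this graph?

This is an even cycle (C_6). Even cycles are bipartite.
Chromatic number = 2.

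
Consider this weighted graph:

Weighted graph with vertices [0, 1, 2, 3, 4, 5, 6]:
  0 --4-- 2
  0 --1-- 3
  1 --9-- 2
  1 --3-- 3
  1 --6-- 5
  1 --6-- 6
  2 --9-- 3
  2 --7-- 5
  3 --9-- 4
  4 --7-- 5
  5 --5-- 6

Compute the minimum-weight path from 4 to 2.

Using Dijkstra's algorithm from vertex 4:
Shortest path: 4 -> 5 -> 2
Total weight: 7 + 7 = 14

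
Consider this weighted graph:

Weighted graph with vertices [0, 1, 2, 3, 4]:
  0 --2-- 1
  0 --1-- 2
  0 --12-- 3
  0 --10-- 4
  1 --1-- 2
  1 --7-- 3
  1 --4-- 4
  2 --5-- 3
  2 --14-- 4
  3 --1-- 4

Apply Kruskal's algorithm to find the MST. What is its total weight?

Applying Kruskal's algorithm (sort edges by weight, add if no cycle):
  Add (0,2) w=1
  Add (1,2) w=1
  Add (3,4) w=1
  Skip (0,1) w=2 (creates cycle)
  Add (1,4) w=4
  Skip (2,3) w=5 (creates cycle)
  Skip (1,3) w=7 (creates cycle)
  Skip (0,4) w=10 (creates cycle)
  Skip (0,3) w=12 (creates cycle)
  Skip (2,4) w=14 (creates cycle)
MST weight = 7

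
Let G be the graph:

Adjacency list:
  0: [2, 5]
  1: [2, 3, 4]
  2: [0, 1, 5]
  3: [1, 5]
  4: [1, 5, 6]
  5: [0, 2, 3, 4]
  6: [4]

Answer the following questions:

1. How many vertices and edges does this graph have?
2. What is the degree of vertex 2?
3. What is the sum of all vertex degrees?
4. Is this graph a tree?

Count: 7 vertices, 9 edges.
Vertex 2 has neighbors [0, 1, 5], degree = 3.
Handshaking lemma: 2 * 9 = 18.
A tree on 7 vertices has 6 edges. This graph has 9 edges (3 extra). Not a tree.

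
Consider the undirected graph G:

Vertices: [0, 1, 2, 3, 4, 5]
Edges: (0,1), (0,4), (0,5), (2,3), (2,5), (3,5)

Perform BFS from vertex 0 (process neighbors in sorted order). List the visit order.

BFS from vertex 0 (neighbors processed in ascending order):
Visit order: 0, 1, 4, 5, 2, 3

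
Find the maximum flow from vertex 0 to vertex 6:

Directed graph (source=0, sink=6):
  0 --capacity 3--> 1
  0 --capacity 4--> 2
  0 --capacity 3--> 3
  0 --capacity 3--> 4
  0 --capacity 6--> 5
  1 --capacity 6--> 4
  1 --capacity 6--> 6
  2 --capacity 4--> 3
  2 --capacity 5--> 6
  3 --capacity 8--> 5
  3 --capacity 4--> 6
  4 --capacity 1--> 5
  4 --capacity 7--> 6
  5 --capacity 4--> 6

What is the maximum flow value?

Computing max flow:
  Flow on (0->1): 3/3
  Flow on (0->2): 4/4
  Flow on (0->3): 3/3
  Flow on (0->4): 3/3
  Flow on (0->5): 4/6
  Flow on (1->6): 3/6
  Flow on (2->6): 4/5
  Flow on (3->6): 3/4
  Flow on (4->6): 3/7
  Flow on (5->6): 4/4
Maximum flow = 17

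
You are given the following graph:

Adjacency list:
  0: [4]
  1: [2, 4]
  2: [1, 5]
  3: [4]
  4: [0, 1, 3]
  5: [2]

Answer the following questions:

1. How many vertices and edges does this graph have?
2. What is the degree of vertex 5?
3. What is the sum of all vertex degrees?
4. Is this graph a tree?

Count: 6 vertices, 5 edges.
Vertex 5 has neighbors [2], degree = 1.
Handshaking lemma: 2 * 5 = 10.
A graph is a tree iff it is connected and has exactly n-1 edges. This graph is connected (all 6 vertices in one component) and has 6-1 = 5 edges. It is a tree.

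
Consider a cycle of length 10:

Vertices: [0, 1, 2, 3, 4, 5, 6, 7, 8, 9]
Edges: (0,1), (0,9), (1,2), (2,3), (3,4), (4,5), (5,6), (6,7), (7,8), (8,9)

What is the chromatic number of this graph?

This is an even cycle (C_10). Even cycles are bipartite.
Chromatic number = 2.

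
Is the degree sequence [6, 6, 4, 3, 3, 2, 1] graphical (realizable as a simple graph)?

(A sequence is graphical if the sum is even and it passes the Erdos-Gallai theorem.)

Sum of degrees = 25. Sum is odd, so the sequence is NOT graphical.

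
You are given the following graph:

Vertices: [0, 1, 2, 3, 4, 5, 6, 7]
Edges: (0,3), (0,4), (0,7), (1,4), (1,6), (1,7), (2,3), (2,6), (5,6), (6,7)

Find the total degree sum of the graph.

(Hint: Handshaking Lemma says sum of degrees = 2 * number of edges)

Count edges: 10 edges.
By Handshaking Lemma: sum of degrees = 2 * 10 = 20.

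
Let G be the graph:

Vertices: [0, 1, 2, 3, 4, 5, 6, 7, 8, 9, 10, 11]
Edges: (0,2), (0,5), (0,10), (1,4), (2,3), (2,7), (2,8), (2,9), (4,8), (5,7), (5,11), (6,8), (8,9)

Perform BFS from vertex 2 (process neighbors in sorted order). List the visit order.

BFS from vertex 2 (neighbors processed in ascending order):
Visit order: 2, 0, 3, 7, 8, 9, 5, 10, 4, 6, 11, 1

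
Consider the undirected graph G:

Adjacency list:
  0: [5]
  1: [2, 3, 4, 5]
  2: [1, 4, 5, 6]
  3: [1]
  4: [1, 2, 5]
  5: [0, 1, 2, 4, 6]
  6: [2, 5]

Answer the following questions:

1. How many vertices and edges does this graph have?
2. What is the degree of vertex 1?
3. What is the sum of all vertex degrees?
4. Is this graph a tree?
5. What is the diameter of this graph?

Count: 7 vertices, 10 edges.
Vertex 1 has neighbors [2, 3, 4, 5], degree = 4.
Handshaking lemma: 2 * 10 = 20.
A tree on 7 vertices has 6 edges. This graph has 10 edges (4 extra). Not a tree.
Diameter (longest shortest path) = 3.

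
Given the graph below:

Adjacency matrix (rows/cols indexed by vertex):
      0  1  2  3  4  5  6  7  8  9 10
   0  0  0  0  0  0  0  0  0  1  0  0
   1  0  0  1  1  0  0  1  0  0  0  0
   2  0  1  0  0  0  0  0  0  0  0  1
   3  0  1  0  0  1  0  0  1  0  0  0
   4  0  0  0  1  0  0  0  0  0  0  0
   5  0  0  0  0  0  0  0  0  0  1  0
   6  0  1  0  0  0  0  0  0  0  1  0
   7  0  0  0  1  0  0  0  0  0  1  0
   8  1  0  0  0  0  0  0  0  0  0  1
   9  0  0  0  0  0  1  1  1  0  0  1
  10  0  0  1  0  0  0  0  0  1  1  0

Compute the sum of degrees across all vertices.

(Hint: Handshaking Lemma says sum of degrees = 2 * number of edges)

Count edges: 12 edges.
By Handshaking Lemma: sum of degrees = 2 * 12 = 24.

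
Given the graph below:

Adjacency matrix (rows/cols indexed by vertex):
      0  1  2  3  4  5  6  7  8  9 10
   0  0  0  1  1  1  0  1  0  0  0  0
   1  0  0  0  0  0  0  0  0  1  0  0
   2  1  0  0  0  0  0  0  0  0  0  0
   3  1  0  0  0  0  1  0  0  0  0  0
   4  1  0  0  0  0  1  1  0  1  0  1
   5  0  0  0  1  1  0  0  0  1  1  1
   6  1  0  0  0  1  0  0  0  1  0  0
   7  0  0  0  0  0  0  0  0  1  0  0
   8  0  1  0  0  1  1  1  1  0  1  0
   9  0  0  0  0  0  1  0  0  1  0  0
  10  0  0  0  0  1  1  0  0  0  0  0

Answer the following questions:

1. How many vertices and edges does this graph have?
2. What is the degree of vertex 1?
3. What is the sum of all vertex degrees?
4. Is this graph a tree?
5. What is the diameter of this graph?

Count: 11 vertices, 16 edges.
Vertex 1 has neighbors [8], degree = 1.
Handshaking lemma: 2 * 16 = 32.
A tree on 11 vertices has 10 edges. This graph has 16 edges (6 extra). Not a tree.
Diameter (longest shortest path) = 4.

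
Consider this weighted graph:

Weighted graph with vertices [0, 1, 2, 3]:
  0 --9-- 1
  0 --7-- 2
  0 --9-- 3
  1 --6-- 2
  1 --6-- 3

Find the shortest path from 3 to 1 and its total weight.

Using Dijkstra's algorithm from vertex 3:
Shortest path: 3 -> 1
Total weight: 6 = 6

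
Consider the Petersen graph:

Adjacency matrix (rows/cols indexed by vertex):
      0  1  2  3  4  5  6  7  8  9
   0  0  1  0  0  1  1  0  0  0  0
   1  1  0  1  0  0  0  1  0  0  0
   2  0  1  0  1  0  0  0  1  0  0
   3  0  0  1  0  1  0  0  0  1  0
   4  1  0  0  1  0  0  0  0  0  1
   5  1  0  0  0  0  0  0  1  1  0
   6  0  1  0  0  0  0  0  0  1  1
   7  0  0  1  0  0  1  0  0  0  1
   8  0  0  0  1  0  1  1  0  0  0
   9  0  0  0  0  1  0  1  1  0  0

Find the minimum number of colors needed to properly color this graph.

The Petersen graph contains odd cycles (e.g. the outer 5-cycle), so chi >= 3.
A proper 3-coloring exists (it is a well-known 3-chromatic graph).
Chromatic number = 3.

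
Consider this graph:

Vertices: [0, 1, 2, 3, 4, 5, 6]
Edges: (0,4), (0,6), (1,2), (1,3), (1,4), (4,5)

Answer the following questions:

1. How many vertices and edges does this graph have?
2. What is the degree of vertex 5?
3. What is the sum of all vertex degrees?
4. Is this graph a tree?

Count: 7 vertices, 6 edges.
Vertex 5 has neighbors [4], degree = 1.
Handshaking lemma: 2 * 6 = 12.
A graph is a tree iff it is connected and has exactly n-1 edges. This graph is connected (all 7 vertices in one component) and has 7-1 = 6 edges. It is a tree.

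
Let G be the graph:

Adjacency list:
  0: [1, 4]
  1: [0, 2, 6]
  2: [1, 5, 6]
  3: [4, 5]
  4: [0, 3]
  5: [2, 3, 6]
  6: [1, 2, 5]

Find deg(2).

Vertex 2 has neighbors [1, 5, 6], so deg(2) = 3.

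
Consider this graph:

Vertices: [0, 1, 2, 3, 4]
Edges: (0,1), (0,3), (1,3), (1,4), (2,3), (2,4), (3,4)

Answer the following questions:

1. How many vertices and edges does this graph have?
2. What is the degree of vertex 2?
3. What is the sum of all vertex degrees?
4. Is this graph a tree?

Count: 5 vertices, 7 edges.
Vertex 2 has neighbors [3, 4], degree = 2.
Handshaking lemma: 2 * 7 = 14.
A tree on 5 vertices has 4 edges. This graph has 7 edges (3 extra). Not a tree.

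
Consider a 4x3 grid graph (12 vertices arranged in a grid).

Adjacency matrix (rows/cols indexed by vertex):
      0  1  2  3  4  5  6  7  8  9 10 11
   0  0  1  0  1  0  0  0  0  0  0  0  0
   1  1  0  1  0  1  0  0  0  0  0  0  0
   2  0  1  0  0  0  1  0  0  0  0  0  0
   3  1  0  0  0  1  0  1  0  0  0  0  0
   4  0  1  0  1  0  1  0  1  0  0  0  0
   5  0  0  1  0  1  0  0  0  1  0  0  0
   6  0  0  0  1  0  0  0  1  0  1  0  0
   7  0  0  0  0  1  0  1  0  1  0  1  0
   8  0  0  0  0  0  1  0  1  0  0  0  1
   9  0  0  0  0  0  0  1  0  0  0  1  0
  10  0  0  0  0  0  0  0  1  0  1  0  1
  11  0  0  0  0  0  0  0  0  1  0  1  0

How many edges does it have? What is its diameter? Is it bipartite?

A 4x3 grid has 9 vertical edges and 8 horizontal edges.
Total edges = 9 + 8 = 17.
Diameter = (4-1) + (3-1) = 5 (corner to opposite corner).
Grid graphs are bipartite (checkerboard coloring).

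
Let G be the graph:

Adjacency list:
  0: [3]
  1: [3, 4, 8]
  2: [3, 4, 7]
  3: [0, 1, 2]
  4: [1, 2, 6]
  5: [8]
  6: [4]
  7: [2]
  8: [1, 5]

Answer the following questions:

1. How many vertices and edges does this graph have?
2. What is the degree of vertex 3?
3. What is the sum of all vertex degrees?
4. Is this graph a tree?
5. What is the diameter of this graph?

Count: 9 vertices, 9 edges.
Vertex 3 has neighbors [0, 1, 2], degree = 3.
Handshaking lemma: 2 * 9 = 18.
A tree on 9 vertices has 8 edges. This graph has 9 edges (1 extra). Not a tree.
Diameter (longest shortest path) = 5.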